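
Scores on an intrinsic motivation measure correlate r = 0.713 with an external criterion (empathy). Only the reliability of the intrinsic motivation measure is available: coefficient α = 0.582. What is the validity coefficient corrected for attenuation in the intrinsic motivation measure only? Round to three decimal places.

0.935

Single correction: r_c = r_obs / √r_xx = 0.713 / √0.582 = 0.713 / 0.7629 ≈ 0.935.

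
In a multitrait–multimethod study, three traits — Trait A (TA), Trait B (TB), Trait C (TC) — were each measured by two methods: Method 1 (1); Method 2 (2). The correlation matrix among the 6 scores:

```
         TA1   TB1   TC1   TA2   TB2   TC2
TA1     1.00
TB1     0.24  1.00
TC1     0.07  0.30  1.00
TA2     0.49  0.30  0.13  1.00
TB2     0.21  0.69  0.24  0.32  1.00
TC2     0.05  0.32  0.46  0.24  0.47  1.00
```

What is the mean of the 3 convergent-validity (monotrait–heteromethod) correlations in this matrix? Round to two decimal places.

Convergent values: 0.49, 0.69, 0.46; mean = 1.64/3 = 0.55.

0.55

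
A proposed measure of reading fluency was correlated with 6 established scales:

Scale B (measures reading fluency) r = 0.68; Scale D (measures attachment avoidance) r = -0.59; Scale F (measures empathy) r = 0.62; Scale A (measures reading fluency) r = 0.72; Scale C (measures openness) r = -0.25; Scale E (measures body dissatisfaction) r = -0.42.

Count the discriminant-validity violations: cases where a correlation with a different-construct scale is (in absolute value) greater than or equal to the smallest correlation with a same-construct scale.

0

Convergent (same construct = reading fluency): Scale B, Scale A.
Smallest convergent = 0.68. Discriminant |r|: 0.59, 0.62, 0.25, 0.42; count ≥ 0.68 → 0.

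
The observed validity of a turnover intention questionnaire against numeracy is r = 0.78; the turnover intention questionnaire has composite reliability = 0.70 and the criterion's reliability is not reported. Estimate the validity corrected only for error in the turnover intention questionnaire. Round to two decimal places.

Single correction: r_c = r_obs / √r_xx = 0.78 / √0.70 = 0.78 / 0.8367 ≈ 0.93.

0.93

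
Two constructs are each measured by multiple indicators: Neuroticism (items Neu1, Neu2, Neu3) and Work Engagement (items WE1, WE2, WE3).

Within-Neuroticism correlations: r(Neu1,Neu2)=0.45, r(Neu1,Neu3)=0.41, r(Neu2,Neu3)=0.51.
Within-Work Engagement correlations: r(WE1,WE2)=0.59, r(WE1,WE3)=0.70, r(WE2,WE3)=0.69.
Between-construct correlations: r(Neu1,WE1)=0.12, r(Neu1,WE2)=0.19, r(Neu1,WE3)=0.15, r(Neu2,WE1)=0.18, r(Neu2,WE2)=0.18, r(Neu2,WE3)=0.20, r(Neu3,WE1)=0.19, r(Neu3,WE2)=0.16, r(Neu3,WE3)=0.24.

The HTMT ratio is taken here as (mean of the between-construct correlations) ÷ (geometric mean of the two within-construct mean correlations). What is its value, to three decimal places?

0.326

Between-construct mean = 1.61/9 = 0.1789.
Mean within-Neu = 1.37/3 = 0.4567; mean within-WE = 1.98/3 = 0.6600.
Geometric mean = √(0.4567 × 0.6600) = 0.5490.
HTMT = 0.1789 / 0.5490 = 0.326.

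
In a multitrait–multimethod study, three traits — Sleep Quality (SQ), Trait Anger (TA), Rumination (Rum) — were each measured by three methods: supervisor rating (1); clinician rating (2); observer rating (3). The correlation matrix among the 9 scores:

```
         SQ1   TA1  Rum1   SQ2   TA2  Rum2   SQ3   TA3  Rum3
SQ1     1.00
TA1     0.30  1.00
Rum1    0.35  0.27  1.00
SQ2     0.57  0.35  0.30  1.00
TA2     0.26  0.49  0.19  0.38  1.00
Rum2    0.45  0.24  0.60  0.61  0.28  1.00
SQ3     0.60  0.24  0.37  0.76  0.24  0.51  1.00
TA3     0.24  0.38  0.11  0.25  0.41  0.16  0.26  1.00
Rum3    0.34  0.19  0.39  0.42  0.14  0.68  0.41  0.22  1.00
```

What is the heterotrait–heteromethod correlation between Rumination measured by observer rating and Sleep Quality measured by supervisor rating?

Different traits and methods: r(Rum3, SQ1) = 0.34.

0.34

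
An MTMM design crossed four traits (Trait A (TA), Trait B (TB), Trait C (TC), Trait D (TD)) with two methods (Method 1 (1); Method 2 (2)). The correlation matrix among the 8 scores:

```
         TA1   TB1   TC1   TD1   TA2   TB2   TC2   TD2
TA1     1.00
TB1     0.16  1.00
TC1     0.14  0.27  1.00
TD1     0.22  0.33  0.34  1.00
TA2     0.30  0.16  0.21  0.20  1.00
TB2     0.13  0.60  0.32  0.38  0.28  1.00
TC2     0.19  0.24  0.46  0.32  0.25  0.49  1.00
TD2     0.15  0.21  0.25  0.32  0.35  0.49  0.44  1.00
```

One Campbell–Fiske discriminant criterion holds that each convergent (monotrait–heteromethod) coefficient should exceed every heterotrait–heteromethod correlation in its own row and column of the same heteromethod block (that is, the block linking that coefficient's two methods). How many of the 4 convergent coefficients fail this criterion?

Each convergent coefficient versus the relevant comparison correlations:
TA (methods 1·2): 0.30 vs {0.13, 0.16, 0.19, 0.21, 0.15, 0.20} → pass.
TB (methods 1·2): 0.60 vs {0.16, 0.13, 0.24, 0.32, 0.21, 0.38} → pass.
TC (methods 1·2): 0.46 vs {0.21, 0.19, 0.32, 0.24, 0.25, 0.32} → pass.
TD (methods 1·2): 0.32 vs {0.20, 0.15, 0.38, 0.21, 0.32, 0.25} → fail.
1 of 4 fail.

1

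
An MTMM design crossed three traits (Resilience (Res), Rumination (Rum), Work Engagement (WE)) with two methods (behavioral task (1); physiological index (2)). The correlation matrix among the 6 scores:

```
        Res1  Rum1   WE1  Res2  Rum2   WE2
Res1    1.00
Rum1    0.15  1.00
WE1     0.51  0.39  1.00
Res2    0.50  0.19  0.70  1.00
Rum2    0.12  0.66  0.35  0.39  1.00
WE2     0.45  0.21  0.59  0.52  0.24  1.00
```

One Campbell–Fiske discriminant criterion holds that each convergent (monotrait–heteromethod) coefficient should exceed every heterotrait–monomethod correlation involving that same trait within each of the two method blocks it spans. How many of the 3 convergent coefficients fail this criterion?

Checking each validity diagonal entry against its comparison values:
Res (methods 1·2): 0.50 vs {0.15, 0.39, 0.51, 0.52} → fail.
Rum (methods 1·2): 0.66 vs {0.15, 0.39, 0.39, 0.24} → pass.
WE (methods 1·2): 0.59 vs {0.51, 0.52, 0.39, 0.24} → pass.
1 of 3 fail.

1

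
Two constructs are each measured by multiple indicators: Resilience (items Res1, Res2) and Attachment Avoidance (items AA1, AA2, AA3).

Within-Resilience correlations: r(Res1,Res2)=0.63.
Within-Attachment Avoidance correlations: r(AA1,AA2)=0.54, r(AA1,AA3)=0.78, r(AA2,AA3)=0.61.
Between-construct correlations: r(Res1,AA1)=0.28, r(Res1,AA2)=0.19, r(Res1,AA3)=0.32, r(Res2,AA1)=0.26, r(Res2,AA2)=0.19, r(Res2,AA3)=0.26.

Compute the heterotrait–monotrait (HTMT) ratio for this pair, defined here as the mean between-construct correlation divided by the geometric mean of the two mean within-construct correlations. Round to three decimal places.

Between-construct mean = 1.50/6 = 0.2500.
Mean within-Res = 0.63/1 = 0.6300; mean within-AA = 1.93/3 = 0.6433.
Geometric mean = √(0.6300 × 0.6433) = 0.6366.
HTMT = 0.2500 / 0.6366 = 0.393.

0.393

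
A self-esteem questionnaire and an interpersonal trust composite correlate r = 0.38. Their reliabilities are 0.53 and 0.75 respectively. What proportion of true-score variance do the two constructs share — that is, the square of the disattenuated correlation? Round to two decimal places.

Disattenuated r = 0.38 / √(0.53 × 0.75) = 0.38 / 0.6305 = 0.6027.
Shared true-score variance = 0.6027² = 0.3632 ≈ 0.36.

0.36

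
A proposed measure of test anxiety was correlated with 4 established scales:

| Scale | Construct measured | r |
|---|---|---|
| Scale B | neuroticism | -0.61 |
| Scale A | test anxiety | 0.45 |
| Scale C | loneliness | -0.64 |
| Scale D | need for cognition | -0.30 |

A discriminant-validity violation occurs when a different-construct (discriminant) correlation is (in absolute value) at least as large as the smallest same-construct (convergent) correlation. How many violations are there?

2

Convergent (same construct = test anxiety): Scale A.
Smallest convergent = 0.45. Discriminant |r|: 0.61, 0.64, 0.30; count ≥ 0.45 → 2.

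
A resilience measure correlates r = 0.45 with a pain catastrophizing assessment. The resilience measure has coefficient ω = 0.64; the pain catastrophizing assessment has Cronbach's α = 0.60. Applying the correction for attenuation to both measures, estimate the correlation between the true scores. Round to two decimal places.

r_true = r_obs / √(r_xx · r_yy) = 0.45 / √(0.64 × 0.60) = 0.45 / √0.3840 = 0.45 / 0.6197 ≈ 0.73.

0.73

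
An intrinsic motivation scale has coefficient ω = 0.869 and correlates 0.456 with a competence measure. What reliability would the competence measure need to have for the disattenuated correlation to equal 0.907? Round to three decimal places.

0.291

r_true = r_obs / √(r_xx · r_yy) ⇒ 0.907 = 0.456 / √(0.869 · r_yy).
√(0.869 · r_yy) = 0.456 / 0.907 = 0.5028; 0.869 · r_yy = 0.2528; r_yy = 0.2528 / 0.869 ≈ 0.291.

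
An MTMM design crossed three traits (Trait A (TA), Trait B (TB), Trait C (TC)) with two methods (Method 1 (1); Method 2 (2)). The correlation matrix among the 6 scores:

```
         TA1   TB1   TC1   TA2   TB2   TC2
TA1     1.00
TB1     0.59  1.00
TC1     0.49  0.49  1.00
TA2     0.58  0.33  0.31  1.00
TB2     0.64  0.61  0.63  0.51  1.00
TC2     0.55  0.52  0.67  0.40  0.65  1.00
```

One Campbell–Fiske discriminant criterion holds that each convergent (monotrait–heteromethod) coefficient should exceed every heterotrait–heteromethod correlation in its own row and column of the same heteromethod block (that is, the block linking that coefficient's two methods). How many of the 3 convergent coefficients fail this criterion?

Checking each validity diagonal entry against its comparison values:
TA (methods 1·2): 0.58 vs {0.64, 0.33, 0.55, 0.31} → fail.
TB (methods 1·2): 0.61 vs {0.33, 0.64, 0.52, 0.63} → fail.
TC (methods 1·2): 0.67 vs {0.31, 0.55, 0.63, 0.52} → pass.
2 of 3 fail.

2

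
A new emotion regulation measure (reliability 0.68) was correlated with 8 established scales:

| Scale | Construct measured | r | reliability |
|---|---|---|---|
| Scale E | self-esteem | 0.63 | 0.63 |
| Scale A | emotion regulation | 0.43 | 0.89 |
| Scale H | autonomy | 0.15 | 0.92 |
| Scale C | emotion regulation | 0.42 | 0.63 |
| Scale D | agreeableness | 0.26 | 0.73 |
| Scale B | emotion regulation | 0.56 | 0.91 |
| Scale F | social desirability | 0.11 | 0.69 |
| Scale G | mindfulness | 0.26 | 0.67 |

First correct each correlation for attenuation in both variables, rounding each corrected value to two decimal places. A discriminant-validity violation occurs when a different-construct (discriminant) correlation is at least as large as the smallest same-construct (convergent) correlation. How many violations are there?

1

Disattenuated r (r / √(r_scale · r_new)):
  Scale E (disc): 0.63 / √(0.63·0.68) = 0.96
  Scale A (conv): 0.43 / √(0.89·0.68) = 0.55
  Scale H (disc): 0.15 / √(0.92·0.68) = 0.19
  Scale C (conv): 0.42 / √(0.63·0.68) = 0.64
  Scale D (disc): 0.26 / √(0.73·0.68) = 0.37
  Scale B (conv): 0.56 / √(0.91·0.68) = 0.71
  Scale F (disc): 0.11 / √(0.69·0.68) = 0.16
  Scale G (disc): 0.26 / √(0.67·0.68) = 0.39
Smallest convergent = 0.55. Discriminant values: 0.96, 0.19, 0.37, 0.16, 0.39; count ≥ 0.55 → 1.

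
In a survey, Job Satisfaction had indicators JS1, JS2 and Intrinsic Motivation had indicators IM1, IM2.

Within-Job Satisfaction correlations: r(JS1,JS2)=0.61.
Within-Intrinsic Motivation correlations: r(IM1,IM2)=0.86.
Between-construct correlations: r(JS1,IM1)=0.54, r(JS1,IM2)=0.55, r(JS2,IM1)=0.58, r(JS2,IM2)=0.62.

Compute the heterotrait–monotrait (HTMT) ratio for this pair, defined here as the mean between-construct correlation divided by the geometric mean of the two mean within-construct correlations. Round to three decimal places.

Between-construct mean = 2.29/4 = 0.5725.
Mean within-JS = 0.61/1 = 0.6100; mean within-IM = 0.86/1 = 0.8600.
Geometric mean = √(0.6100 × 0.8600) = 0.7243.
HTMT = 0.5725 / 0.7243 = 0.790.

0.790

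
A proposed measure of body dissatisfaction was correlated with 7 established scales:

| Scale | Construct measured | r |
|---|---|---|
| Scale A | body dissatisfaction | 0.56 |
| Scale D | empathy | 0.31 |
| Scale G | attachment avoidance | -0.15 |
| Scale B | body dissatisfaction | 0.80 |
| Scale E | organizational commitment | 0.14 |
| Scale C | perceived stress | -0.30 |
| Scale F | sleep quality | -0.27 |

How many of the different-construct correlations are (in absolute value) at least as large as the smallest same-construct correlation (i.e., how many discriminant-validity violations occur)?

0

Convergent (same construct = body dissatisfaction): Scale A, Scale B.
Smallest convergent = 0.56. Discriminant |r|: 0.31, 0.15, 0.14, 0.30, 0.27; count ≥ 0.56 → 0.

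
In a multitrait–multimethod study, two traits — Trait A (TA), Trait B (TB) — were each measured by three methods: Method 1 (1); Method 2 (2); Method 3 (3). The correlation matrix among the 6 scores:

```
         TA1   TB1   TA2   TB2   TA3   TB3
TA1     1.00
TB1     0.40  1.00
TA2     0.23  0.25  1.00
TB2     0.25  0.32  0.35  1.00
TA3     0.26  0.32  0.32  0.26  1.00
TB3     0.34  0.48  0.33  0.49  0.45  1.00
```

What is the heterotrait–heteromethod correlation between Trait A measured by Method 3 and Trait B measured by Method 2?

Different traits and methods: r(TA3, TB2) = 0.26.

0.26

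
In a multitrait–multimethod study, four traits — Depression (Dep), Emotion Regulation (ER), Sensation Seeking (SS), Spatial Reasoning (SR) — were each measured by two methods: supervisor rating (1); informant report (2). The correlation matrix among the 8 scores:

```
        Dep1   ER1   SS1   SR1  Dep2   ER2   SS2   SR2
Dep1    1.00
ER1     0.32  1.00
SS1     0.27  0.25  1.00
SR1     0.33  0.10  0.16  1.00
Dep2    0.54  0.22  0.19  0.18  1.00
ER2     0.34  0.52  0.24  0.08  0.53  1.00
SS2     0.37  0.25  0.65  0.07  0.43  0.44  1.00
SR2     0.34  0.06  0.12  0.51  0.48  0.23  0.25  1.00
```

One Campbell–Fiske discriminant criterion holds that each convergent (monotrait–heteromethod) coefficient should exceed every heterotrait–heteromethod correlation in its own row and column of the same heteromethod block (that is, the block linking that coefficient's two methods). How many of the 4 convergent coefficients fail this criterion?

Convergent coefficients and their comparison sets:
Dep (methods 1·2): 0.54 vs {0.34, 0.22, 0.37, 0.19, 0.34, 0.18} → pass.
ER (methods 1·2): 0.52 vs {0.22, 0.34, 0.25, 0.24, 0.06, 0.08} → pass.
SS (methods 1·2): 0.65 vs {0.19, 0.37, 0.24, 0.25, 0.12, 0.07} → pass.
SR (methods 1·2): 0.51 vs {0.18, 0.34, 0.08, 0.06, 0.07, 0.12} → pass.
0 of 4 fail.

0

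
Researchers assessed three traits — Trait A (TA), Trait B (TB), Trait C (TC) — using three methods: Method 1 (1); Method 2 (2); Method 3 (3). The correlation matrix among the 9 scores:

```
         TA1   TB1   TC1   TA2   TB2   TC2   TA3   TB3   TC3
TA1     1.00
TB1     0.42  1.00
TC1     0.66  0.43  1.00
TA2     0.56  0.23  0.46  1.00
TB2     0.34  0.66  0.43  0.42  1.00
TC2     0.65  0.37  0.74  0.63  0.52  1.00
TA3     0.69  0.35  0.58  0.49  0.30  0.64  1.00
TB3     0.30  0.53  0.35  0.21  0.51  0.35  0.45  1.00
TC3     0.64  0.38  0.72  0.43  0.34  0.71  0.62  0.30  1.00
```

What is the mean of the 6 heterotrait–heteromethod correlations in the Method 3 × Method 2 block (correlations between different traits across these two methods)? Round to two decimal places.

0.38

HTHM values (method 3 × method 2): 0.30, 0.64, 0.21, 0.35, 0.43, 0.34; mean = 2.27/6 = 0.38.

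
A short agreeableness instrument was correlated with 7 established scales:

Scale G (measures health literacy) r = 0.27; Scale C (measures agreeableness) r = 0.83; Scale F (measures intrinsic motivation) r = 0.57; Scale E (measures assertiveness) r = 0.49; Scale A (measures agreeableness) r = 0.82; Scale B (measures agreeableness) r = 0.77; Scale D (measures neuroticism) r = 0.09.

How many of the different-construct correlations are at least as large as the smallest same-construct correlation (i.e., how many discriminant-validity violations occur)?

0

Convergent (same construct = agreeableness): Scale C, Scale A, Scale B.
Smallest convergent = 0.77. Discriminant values: 0.27, 0.57, 0.49, 0.09; count ≥ 0.77 → 0.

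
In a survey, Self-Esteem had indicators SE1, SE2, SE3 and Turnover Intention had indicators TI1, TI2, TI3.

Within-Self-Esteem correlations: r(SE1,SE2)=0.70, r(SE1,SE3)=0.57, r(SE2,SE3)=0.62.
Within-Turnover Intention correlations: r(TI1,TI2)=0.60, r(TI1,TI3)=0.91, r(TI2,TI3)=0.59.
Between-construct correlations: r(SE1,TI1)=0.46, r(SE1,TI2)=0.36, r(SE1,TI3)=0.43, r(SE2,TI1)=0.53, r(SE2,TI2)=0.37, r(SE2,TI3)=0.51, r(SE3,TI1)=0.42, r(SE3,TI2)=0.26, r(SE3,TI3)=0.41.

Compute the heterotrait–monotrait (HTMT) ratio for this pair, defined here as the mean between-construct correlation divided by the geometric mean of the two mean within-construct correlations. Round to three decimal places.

Between-construct mean = 3.75/9 = 0.4167.
Mean within-SE = 1.89/3 = 0.6300; mean within-TI = 2.10/3 = 0.7000.
Geometric mean = √(0.6300 × 0.7000) = 0.6641.
HTMT = 0.4167 / 0.6641 = 0.627.

0.627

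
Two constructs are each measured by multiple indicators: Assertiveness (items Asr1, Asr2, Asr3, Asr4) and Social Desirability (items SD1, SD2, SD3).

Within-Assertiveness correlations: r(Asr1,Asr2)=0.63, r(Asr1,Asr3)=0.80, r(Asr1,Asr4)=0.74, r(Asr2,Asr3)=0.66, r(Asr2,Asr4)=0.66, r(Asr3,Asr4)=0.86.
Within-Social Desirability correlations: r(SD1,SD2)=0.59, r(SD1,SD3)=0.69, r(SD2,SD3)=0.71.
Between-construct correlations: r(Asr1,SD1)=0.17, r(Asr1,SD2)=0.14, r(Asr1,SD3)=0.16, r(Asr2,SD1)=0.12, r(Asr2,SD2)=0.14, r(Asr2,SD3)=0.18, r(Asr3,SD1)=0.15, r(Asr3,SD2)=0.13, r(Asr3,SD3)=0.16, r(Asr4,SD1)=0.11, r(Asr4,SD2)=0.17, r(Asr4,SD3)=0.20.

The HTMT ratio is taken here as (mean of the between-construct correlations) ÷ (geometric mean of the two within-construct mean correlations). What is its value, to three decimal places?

Mean heterotrait r = 1.83/12 = 0.1525.
Mean within-Asr = 4.35/6 = 0.7250; mean within-SD = 1.99/3 = 0.6633.
Geometric mean = √(0.7250 × 0.6633) = 0.6935.
HTMT = 0.1525 / 0.6935 = 0.220.

0.220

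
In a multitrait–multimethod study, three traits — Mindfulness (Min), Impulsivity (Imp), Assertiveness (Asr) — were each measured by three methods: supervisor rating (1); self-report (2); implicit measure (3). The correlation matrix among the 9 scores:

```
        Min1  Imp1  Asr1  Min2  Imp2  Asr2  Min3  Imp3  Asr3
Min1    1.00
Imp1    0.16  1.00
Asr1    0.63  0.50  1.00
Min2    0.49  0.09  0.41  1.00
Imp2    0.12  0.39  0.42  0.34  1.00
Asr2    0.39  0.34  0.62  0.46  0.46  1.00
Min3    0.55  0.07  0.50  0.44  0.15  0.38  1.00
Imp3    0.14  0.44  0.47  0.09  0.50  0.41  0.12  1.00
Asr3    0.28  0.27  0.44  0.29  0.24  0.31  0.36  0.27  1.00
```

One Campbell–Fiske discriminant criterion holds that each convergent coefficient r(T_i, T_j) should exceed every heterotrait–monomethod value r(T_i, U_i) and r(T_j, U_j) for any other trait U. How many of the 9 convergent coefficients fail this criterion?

Each convergent coefficient versus the relevant comparison correlations:
Min (methods 1·2): 0.49 vs {0.16, 0.34, 0.63, 0.46} → fail.
Min (methods 1·3): 0.55 vs {0.16, 0.12, 0.63, 0.36} → fail.
Min (methods 2·3): 0.44 vs {0.34, 0.12, 0.46, 0.36} → fail.
Imp (methods 1·2): 0.39 vs {0.16, 0.34, 0.50, 0.46} → fail.
Imp (methods 1·3): 0.44 vs {0.16, 0.12, 0.50, 0.27} → fail.
Imp (methods 2·3): 0.50 vs {0.34, 0.12, 0.46, 0.27} → pass.
Asr (methods 1·2): 0.62 vs {0.63, 0.46, 0.50, 0.46} → fail.
Asr (methods 1·3): 0.44 vs {0.63, 0.36, 0.50, 0.27} → fail.
Asr (methods 2·3): 0.31 vs {0.46, 0.36, 0.46, 0.27} → fail.
8 of 9 fail.

8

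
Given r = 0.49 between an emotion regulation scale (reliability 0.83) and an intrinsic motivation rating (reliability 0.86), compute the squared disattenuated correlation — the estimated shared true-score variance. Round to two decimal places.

Disattenuated r = 0.49 / √(0.83 × 0.86) = 0.49 / 0.8449 = 0.5800.
Shared true-score variance = 0.5800² = 0.3364 ≈ 0.34.

0.34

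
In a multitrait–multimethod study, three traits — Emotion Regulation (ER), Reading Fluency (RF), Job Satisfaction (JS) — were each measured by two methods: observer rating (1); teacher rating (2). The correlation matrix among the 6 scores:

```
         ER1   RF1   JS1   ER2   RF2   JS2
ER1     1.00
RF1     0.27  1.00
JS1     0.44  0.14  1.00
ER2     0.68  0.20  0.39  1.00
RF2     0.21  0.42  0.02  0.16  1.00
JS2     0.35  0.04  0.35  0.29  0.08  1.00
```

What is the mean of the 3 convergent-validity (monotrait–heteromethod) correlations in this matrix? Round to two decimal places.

0.48

Convergent values: 0.68, 0.42, 0.35; mean = 1.45/3 = 0.48.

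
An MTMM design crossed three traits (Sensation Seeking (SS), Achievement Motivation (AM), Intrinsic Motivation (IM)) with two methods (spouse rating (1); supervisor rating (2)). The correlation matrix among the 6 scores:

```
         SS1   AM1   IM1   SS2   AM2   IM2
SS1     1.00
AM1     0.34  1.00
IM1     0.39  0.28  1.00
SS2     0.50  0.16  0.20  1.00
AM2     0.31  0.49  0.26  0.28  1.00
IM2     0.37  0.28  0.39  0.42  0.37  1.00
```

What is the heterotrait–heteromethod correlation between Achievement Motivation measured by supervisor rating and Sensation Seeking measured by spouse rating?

Different traits and methods: r(AM2, SS1) = 0.31.

0.31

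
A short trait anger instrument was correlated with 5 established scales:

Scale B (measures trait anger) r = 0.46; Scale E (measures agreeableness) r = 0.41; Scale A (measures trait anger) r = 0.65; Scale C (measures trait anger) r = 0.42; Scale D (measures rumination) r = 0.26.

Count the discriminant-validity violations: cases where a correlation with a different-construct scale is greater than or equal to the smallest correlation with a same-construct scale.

Convergent (same construct = trait anger): Scale B, Scale A, Scale C.
Smallest convergent = 0.42. Discriminant values: 0.41, 0.26; count ≥ 0.42 → 0.

0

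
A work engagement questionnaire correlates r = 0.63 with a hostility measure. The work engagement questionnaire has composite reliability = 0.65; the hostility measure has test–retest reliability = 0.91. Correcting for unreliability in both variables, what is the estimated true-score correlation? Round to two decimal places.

0.82

r_true = r_obs / √(r_xx · r_yy) = 0.63 / √(0.65 × 0.91) = 0.63 / √0.5915 = 0.63 / 0.7691 ≈ 0.82.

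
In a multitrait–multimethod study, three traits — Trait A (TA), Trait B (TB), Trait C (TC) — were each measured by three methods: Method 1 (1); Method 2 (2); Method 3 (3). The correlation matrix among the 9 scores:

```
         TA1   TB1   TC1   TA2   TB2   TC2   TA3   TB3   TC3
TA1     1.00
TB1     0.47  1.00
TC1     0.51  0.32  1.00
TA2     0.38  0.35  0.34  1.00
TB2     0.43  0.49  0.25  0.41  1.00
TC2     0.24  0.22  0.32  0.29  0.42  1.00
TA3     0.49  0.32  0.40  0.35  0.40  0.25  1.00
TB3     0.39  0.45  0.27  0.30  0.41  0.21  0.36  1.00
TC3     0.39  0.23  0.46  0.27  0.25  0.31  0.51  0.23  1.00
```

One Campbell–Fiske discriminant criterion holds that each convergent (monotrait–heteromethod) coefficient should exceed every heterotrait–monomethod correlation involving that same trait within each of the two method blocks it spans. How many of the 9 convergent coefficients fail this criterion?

Checking each validity diagonal entry against its comparison values:
TA (methods 1·2): 0.38 vs {0.47, 0.41, 0.51, 0.29} → fail.
TA (methods 1·3): 0.49 vs {0.47, 0.36, 0.51, 0.51} → fail.
TA (methods 2·3): 0.35 vs {0.41, 0.36, 0.29, 0.51} → fail.
TB (methods 1·2): 0.49 vs {0.47, 0.41, 0.32, 0.42} → pass.
TB (methods 1·3): 0.45 vs {0.47, 0.36, 0.32, 0.23} → fail.
TB (methods 2·3): 0.41 vs {0.41, 0.36, 0.42, 0.23} → fail.
TC (methods 1·2): 0.32 vs {0.51, 0.29, 0.32, 0.42} → fail.
TC (methods 1·3): 0.46 vs {0.51, 0.51, 0.32, 0.23} → fail.
TC (methods 2·3): 0.31 vs {0.29, 0.51, 0.42, 0.23} → fail.
8 of 9 fail.

8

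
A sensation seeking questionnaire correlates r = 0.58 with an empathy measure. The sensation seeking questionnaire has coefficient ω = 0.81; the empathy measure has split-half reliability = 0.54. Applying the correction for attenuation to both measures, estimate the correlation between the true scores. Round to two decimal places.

0.88

r_true = r_obs / √(r_xx · r_yy) = 0.58 / √(0.81 × 0.54) = 0.58 / √0.4374 = 0.58 / 0.6614 ≈ 0.88.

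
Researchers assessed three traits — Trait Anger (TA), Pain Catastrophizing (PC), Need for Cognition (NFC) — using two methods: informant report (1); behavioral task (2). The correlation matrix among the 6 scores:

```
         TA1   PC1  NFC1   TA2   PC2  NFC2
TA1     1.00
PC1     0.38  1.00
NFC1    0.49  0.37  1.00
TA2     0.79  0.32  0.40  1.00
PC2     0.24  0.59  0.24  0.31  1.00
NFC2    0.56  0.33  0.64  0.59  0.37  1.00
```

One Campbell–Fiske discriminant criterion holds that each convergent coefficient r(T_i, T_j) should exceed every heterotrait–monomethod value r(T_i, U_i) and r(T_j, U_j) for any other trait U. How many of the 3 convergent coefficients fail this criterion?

0

Each convergent coefficient versus the relevant comparison correlations:
TA (methods 1·2): 0.79 vs {0.38, 0.31, 0.49, 0.59} → pass.
PC (methods 1·2): 0.59 vs {0.38, 0.31, 0.37, 0.37} → pass.
NFC (methods 1·2): 0.64 vs {0.49, 0.59, 0.37, 0.37} → pass.
0 of 3 fail.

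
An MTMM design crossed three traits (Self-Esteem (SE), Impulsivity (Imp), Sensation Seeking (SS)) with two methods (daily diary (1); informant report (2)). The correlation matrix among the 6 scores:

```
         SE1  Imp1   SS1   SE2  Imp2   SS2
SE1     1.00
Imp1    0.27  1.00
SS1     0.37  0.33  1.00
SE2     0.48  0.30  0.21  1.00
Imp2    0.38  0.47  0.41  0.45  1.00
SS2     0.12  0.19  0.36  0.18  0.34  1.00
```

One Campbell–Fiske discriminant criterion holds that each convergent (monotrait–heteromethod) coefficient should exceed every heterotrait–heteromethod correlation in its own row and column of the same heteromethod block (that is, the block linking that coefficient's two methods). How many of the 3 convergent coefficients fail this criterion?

Each convergent coefficient versus the relevant comparison correlations:
SE (methods 1·2): 0.48 vs {0.38, 0.30, 0.12, 0.21} → pass.
Imp (methods 1·2): 0.47 vs {0.30, 0.38, 0.19, 0.41} → pass.
SS (methods 1·2): 0.36 vs {0.21, 0.12, 0.41, 0.19} → fail.
1 of 3 fail.

1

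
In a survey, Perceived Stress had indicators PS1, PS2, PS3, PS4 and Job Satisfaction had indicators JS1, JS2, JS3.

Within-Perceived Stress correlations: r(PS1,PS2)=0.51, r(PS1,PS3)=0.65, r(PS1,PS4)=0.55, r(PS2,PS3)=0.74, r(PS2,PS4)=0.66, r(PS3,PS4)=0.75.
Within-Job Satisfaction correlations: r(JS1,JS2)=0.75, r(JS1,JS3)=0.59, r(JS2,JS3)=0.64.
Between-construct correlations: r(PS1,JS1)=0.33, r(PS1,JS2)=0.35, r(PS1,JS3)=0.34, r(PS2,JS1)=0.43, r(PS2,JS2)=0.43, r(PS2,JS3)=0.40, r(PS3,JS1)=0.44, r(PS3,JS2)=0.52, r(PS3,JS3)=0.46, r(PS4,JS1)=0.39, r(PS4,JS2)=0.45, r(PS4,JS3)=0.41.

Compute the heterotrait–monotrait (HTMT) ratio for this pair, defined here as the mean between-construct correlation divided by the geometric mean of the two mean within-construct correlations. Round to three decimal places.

0.633

Between-construct mean = 4.95/12 = 0.4125.
Mean within-PS = 3.86/6 = 0.6433; mean within-JS = 1.98/3 = 0.6600.
Geometric mean = √(0.6433 × 0.6600) = 0.6516.
HTMT = 0.4125 / 0.6516 = 0.633.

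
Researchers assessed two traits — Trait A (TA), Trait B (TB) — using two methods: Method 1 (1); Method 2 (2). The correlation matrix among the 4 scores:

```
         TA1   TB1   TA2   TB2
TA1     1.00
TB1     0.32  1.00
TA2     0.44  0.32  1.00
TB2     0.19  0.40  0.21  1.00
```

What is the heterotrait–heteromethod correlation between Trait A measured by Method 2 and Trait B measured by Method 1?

Different traits and methods: r(TA2, TB1) = 0.32.

0.32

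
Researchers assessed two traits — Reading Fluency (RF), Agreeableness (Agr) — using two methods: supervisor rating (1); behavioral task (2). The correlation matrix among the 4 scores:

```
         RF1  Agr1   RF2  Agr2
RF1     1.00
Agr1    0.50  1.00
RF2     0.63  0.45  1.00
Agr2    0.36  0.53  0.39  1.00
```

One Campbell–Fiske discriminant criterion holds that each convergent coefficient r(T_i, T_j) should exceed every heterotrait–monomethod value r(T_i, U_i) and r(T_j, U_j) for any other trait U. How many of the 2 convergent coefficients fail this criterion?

0

Each convergent coefficient versus the relevant comparison correlations:
RF (methods 1·2): 0.63 vs {0.50, 0.39} → pass.
Agr (methods 1·2): 0.53 vs {0.50, 0.39} → pass.
0 of 2 fail.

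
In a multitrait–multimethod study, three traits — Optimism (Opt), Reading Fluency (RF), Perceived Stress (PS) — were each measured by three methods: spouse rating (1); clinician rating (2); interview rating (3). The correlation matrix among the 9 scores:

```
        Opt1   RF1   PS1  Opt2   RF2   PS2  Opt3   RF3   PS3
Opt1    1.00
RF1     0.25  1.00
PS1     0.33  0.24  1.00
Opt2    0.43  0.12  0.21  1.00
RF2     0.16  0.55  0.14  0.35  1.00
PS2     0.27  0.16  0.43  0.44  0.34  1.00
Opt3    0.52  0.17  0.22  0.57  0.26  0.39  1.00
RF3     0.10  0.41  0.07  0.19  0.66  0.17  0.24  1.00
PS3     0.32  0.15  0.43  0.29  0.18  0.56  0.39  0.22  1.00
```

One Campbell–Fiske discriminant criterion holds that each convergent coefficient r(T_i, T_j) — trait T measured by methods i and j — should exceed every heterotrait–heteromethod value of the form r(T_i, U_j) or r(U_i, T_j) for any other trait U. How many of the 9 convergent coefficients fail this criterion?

Convergent coefficients and their comparison sets:
Opt (methods 1·2): 0.43 vs {0.16, 0.12, 0.27, 0.21} → pass.
Opt (methods 1·3): 0.52 vs {0.10, 0.17, 0.32, 0.22} → pass.
Opt (methods 2·3): 0.57 vs {0.19, 0.26, 0.29, 0.39} → pass.
RF (methods 1·2): 0.55 vs {0.12, 0.16, 0.16, 0.14} → pass.
RF (methods 1·3): 0.41 vs {0.17, 0.10, 0.15, 0.07} → pass.
RF (methods 2·3): 0.66 vs {0.26, 0.19, 0.18, 0.17} → pass.
PS (methods 1·2): 0.43 vs {0.21, 0.27, 0.14, 0.16} → pass.
PS (methods 1·3): 0.43 vs {0.22, 0.32, 0.07, 0.15} → pass.
PS (methods 2·3): 0.56 vs {0.39, 0.29, 0.17, 0.18} → pass.
0 of 9 fail.

0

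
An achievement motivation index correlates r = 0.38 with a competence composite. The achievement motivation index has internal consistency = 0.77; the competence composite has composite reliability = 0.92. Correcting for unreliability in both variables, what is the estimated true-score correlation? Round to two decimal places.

r_true = r_obs / √(r_xx · r_yy) = 0.38 / √(0.77 × 0.92) = 0.38 / √0.7084 = 0.38 / 0.8417 ≈ 0.45.

0.45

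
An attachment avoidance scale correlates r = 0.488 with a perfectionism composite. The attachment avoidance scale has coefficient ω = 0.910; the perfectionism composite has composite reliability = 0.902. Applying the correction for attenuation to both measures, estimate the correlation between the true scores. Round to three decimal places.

0.539

r_true = r_obs / √(r_xx · r_yy) = 0.488 / √(0.910 × 0.902) = 0.488 / √0.820820 = 0.488 / 0.9060 ≈ 0.539.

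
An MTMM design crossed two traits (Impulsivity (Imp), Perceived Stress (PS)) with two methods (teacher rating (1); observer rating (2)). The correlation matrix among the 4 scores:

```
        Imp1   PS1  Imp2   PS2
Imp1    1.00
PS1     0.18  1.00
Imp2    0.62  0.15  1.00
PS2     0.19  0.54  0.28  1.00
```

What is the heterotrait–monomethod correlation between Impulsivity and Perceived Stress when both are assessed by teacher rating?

0.18

Different traits, same method: r(Imp1, PS1) = 0.18.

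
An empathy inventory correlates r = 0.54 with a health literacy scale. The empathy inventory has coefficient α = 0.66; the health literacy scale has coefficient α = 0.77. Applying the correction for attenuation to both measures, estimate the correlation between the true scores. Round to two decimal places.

0.76

r_true = r_obs / √(r_xx · r_yy) = 0.54 / √(0.66 × 0.77) = 0.54 / √0.5082 = 0.54 / 0.7129 ≈ 0.76.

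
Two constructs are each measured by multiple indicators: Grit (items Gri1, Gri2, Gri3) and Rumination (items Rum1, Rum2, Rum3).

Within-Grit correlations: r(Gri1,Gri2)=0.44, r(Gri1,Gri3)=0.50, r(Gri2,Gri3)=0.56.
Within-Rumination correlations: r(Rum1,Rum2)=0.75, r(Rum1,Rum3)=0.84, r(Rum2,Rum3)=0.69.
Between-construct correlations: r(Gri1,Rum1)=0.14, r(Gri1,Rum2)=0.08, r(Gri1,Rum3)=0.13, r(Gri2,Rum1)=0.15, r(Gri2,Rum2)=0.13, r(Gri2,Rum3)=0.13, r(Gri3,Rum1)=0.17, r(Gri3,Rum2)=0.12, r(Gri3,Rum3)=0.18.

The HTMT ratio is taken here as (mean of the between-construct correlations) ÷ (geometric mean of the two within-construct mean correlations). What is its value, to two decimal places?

Mean between = 1.23/9 = 0.1367.
Mean within-Gri = 1.50/3 = 0.5000; mean within-Rum = 2.28/3 = 0.7600.
Geometric mean = √(0.5000 × 0.7600) = 0.6164.
HTMT = 0.1367 / 0.6164 = 0.22.

0.22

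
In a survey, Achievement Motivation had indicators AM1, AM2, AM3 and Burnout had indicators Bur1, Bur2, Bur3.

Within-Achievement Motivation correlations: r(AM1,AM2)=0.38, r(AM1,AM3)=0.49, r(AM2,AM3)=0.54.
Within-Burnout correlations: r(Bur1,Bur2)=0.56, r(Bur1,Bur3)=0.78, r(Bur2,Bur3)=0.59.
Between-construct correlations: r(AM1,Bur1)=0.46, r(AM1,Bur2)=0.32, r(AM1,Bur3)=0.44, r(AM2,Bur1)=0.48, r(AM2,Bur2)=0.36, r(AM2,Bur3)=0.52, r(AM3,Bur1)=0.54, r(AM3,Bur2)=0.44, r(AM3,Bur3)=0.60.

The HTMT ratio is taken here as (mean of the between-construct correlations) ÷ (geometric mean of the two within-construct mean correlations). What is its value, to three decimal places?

Mean between = 4.16/9 = 0.4622.
Mean within-AM = 1.41/3 = 0.4700; mean within-Bur = 1.93/3 = 0.6433.
Geometric mean = √(0.4700 × 0.6433) = 0.5499.
HTMT = 0.4622 / 0.5499 = 0.841.

0.841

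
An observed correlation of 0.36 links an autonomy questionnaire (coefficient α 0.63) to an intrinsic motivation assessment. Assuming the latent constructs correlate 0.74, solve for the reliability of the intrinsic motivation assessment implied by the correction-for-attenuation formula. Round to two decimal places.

r_true = r_obs / √(r_xx · r_yy) ⇒ 0.74 = 0.36 / √(0.63 · r_yy).
√(0.63 · r_yy) = 0.36 / 0.74 = 0.4865; 0.63 · r_yy = 0.2367; r_yy = 0.2367 / 0.63 ≈ 0.38.

0.38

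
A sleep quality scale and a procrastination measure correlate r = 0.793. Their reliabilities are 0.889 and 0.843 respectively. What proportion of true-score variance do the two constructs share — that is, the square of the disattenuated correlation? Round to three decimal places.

0.839

Disattenuated r = 0.793 / √(0.889 × 0.843) = 0.793 / 0.8657 = 0.9160.
Shared true-score variance = 0.9160² = 0.8391 ≈ 0.839.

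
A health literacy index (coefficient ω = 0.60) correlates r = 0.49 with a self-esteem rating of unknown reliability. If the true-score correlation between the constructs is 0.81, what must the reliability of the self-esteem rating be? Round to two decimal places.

r_true = r_obs / √(r_xx · r_yy) ⇒ 0.81 = 0.49 / √(0.60 · r_yy).
√(0.60 · r_yy) = 0.49 / 0.81 = 0.6049; 0.60 · r_yy = 0.3659; r_yy = 0.3659 / 0.60 ≈ 0.61.

0.61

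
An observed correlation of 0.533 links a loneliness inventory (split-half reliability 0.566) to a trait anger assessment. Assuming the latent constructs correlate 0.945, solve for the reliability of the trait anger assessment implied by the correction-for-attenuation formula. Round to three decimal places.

0.562

r_true = r_obs / √(r_xx · r_yy) ⇒ 0.945 = 0.533 / √(0.566 · r_yy).
√(0.566 · r_yy) = 0.533 / 0.945 = 0.5640; 0.566 · r_yy = 0.3181; r_yy = 0.3181 / 0.566 ≈ 0.562.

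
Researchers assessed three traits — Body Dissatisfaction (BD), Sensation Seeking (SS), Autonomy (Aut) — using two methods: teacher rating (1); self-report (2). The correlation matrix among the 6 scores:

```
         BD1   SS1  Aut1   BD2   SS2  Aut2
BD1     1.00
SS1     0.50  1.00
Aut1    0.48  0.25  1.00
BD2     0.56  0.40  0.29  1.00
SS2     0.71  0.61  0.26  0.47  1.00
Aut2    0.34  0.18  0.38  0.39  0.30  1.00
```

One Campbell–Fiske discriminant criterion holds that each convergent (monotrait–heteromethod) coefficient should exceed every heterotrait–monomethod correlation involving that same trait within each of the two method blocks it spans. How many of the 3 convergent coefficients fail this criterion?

1

Each convergent coefficient versus the relevant comparison correlations:
BD (methods 1·2): 0.56 vs {0.50, 0.47, 0.48, 0.39} → pass.
SS (methods 1·2): 0.61 vs {0.50, 0.47, 0.25, 0.30} → pass.
Aut (methods 1·2): 0.38 vs {0.48, 0.39, 0.25, 0.30} → fail.
1 of 3 fail.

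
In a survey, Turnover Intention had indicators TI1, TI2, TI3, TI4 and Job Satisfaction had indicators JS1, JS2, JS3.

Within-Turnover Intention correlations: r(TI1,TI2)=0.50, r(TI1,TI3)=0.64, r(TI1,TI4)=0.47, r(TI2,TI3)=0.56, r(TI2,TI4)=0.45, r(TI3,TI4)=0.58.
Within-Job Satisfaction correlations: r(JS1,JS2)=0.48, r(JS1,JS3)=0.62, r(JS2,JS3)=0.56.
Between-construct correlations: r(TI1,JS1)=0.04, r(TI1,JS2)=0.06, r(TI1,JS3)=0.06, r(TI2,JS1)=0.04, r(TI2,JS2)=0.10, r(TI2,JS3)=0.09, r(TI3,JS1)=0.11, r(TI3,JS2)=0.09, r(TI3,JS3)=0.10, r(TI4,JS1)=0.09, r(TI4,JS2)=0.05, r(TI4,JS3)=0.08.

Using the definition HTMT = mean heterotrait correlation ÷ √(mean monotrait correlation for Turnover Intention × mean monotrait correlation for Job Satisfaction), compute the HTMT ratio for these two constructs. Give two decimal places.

Mean heterotrait r = 0.91/12 = 0.0758.
Mean within-TI = 3.20/6 = 0.5333; mean within-JS = 1.66/3 = 0.5533.
Geometric mean = √(0.5333 × 0.5533) = 0.5432.
HTMT = 0.0758 / 0.5432 = 0.14.

0.14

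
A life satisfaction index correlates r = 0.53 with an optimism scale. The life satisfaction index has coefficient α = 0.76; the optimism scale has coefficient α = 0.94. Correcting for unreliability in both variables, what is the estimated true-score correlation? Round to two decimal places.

r_true = r_obs / √(r_xx · r_yy) = 0.53 / √(0.76 × 0.94) = 0.53 / √0.7144 = 0.53 / 0.8452 ≈ 0.63.

0.63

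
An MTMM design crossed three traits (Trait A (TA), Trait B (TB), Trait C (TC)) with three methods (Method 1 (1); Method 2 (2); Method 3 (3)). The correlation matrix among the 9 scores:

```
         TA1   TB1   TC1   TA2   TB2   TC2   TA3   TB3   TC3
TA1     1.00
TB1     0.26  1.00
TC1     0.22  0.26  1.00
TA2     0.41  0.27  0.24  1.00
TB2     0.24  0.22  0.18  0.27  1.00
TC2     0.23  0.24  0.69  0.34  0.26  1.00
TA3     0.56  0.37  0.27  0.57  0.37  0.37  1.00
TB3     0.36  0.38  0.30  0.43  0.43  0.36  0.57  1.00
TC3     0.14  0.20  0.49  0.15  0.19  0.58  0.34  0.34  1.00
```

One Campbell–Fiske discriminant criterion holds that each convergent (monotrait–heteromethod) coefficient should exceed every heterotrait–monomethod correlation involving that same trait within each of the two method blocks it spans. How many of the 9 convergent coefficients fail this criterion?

Convergent coefficients and their comparison sets:
TA (methods 1·2): 0.41 vs {0.26, 0.27, 0.22, 0.34} → pass.
TA (methods 1·3): 0.56 vs {0.26, 0.57, 0.22, 0.34} → fail.
TA (methods 2·3): 0.57 vs {0.27, 0.57, 0.34, 0.34} → fail.
TB (methods 1·2): 0.22 vs {0.26, 0.27, 0.26, 0.26} → fail.
TB (methods 1·3): 0.38 vs {0.26, 0.57, 0.26, 0.34} → fail.
TB (methods 2·3): 0.43 vs {0.27, 0.57, 0.26, 0.34} → fail.
TC (methods 1·2): 0.69 vs {0.22, 0.34, 0.26, 0.26} → pass.
TC (methods 1·3): 0.49 vs {0.22, 0.34, 0.26, 0.34} → pass.
TC (methods 2·3): 0.58 vs {0.34, 0.34, 0.26, 0.34} → pass.
5 of 9 fail.

5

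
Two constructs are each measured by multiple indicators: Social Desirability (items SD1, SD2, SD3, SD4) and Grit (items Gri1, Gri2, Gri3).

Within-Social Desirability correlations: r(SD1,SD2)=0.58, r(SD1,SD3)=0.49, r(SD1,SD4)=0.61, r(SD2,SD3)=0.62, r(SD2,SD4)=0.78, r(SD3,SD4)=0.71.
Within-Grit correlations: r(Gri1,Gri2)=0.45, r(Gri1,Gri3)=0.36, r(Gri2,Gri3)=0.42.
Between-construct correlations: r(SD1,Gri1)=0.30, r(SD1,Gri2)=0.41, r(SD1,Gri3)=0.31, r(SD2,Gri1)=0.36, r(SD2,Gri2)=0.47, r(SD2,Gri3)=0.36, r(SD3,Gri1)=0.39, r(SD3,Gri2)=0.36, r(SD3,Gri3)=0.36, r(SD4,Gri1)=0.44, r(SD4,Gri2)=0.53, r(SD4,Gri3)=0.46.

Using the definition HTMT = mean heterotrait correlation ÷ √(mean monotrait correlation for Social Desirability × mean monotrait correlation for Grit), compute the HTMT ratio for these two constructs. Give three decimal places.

Mean between = 4.75/12 = 0.3958.
Mean within-SD = 3.79/6 = 0.6317; mean within-Gri = 1.23/3 = 0.4100.
Geometric mean = √(0.6317 × 0.4100) = 0.5089.
HTMT = 0.3958 / 0.5089 = 0.778.

0.778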